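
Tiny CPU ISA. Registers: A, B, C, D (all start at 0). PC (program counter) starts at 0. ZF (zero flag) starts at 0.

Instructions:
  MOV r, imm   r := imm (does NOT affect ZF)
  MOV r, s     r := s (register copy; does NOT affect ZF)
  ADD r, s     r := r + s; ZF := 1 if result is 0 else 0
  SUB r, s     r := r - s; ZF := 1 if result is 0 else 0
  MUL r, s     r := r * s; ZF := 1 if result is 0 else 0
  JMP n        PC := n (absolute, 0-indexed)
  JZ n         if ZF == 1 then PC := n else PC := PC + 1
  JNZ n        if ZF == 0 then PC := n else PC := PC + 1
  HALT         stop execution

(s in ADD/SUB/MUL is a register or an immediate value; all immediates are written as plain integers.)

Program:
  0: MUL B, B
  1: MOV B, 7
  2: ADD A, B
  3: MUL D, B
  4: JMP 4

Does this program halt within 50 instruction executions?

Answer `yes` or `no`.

Step 1: PC=0 exec 'MUL B, B'. After: A=0 B=0 C=0 D=0 ZF=1 PC=1
Step 2: PC=1 exec 'MOV B, 7'. After: A=0 B=7 C=0 D=0 ZF=1 PC=2
Step 3: PC=2 exec 'ADD A, B'. After: A=7 B=7 C=0 D=0 ZF=0 PC=3
Step 4: PC=3 exec 'MUL D, B'. After: A=7 B=7 C=0 D=0 ZF=1 PC=4
Step 5: PC=4 exec 'JMP 4'. After: A=7 B=7 C=0 D=0 ZF=1 PC=4
State after step 5 equals state after step 4: the program is in a cycle of length 1 and will never halt.

Answer: no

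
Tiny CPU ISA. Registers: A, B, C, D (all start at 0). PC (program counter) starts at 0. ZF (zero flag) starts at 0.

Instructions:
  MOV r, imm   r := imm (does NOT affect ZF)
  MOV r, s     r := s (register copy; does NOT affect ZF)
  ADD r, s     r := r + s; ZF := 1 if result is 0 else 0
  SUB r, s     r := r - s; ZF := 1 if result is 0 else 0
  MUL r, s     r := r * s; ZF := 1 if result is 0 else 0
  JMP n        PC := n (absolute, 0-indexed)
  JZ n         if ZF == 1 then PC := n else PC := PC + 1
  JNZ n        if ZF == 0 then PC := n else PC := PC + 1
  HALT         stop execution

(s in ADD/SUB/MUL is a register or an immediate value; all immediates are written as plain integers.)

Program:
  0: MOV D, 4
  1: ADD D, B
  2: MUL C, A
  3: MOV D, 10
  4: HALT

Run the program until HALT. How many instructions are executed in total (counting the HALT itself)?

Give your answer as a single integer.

Step 1: PC=0 exec 'MOV D, 4'. After: A=0 B=0 C=0 D=4 ZF=0 PC=1
Step 2: PC=1 exec 'ADD D, B'. After: A=0 B=0 C=0 D=4 ZF=0 PC=2
Step 3: PC=2 exec 'MUL C, A'. After: A=0 B=0 C=0 D=4 ZF=1 PC=3
Step 4: PC=3 exec 'MOV D, 10'. After: A=0 B=0 C=0 D=10 ZF=1 PC=4
Step 5: PC=4 exec 'HALT'. After: A=0 B=0 C=0 D=10 ZF=1 PC=4 HALTED
Total instructions executed: 5

Answer: 5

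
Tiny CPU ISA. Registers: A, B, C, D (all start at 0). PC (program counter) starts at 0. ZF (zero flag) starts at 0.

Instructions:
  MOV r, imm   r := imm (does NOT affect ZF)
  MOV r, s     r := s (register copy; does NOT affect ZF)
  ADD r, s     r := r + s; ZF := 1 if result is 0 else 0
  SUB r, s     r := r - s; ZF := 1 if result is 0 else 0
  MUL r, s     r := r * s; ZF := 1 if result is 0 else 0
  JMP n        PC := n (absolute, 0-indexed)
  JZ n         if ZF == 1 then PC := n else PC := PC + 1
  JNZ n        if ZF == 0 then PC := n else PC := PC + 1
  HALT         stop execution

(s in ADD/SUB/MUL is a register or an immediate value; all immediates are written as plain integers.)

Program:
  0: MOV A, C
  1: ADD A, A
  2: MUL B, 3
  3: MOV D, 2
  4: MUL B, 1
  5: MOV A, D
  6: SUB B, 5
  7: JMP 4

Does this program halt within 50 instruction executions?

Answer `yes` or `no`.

Step 1: PC=0 exec 'MOV A, C'. After: A=0 B=0 C=0 D=0 ZF=0 PC=1
Step 2: PC=1 exec 'ADD A, A'. After: A=0 B=0 C=0 D=0 ZF=1 PC=2
Step 3: PC=2 exec 'MUL B, 3'. After: A=0 B=0 C=0 D=0 ZF=1 PC=3
Step 4: PC=3 exec 'MOV D, 2'. After: A=0 B=0 C=0 D=2 ZF=1 PC=4
Step 5: PC=4 exec 'MUL B, 1'. After: A=0 B=0 C=0 D=2 ZF=1 PC=5
Step 6: PC=5 exec 'MOV A, D'. After: A=2 B=0 C=0 D=2 ZF=1 PC=6
Step 7: PC=6 exec 'SUB B, 5'. After: A=2 B=-5 C=0 D=2 ZF=0 PC=7
Step 8: PC=7 exec 'JMP 4'. After: A=2 B=-5 C=0 D=2 ZF=0 PC=4
Step 9: PC=4 exec 'MUL B, 1'. After: A=2 B=-5 C=0 D=2 ZF=0 PC=5
Step 10: PC=5 exec 'MOV A, D'. After: A=2 B=-5 C=0 D=2 ZF=0 PC=6
Step 11: PC=6 exec 'SUB B, 5'. After: A=2 B=-10 C=0 D=2 ZF=0 PC=7
Step 12: PC=7 exec 'JMP 4'. After: A=2 B=-10 C=0 D=2 ZF=0 PC=4
Step 13: PC=4 exec 'MUL B, 1'. After: A=2 B=-10 C=0 D=2 ZF=0 PC=5
Step 14: PC=5 exec 'MOV A, D'. After: A=2 B=-10 C=0 D=2 ZF=0 PC=6
Step 15: PC=6 exec 'SUB B, 5'. After: A=2 B=-15 C=0 D=2 ZF=0 PC=7
After 50 steps: not halted. PC revisits the same instructions with no path to HALT; will never halt.

Answer: no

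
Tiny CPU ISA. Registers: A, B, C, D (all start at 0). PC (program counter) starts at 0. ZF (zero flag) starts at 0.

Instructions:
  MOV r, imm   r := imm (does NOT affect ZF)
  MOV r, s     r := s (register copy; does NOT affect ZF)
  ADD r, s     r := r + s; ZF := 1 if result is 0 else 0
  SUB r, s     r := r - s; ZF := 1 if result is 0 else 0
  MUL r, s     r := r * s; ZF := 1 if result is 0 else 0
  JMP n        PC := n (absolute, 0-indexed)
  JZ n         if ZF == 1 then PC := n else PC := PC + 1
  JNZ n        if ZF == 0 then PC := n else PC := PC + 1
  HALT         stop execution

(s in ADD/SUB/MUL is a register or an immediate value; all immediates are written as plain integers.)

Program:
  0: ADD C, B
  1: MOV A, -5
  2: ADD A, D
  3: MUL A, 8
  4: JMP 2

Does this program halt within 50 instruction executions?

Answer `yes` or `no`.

Answer: no

Derivation:
Step 1: PC=0 exec 'ADD C, B'. After: A=0 B=0 C=0 D=0 ZF=1 PC=1
Step 2: PC=1 exec 'MOV A, -5'. After: A=-5 B=0 C=0 D=0 ZF=1 PC=2
Step 3: PC=2 exec 'ADD A, D'. After: A=-5 B=0 C=0 D=0 ZF=0 PC=3
Step 4: PC=3 exec 'MUL A, 8'. After: A=-40 B=0 C=0 D=0 ZF=0 PC=4
Step 5: PC=4 exec 'JMP 2'. After: A=-40 B=0 C=0 D=0 ZF=0 PC=2
Step 6: PC=2 exec 'ADD A, D'. After: A=-40 B=0 C=0 D=0 ZF=0 PC=3
Step 7: PC=3 exec 'MUL A, 8'. After: A=-320 B=0 C=0 D=0 ZF=0 PC=4
Step 8: PC=4 exec 'JMP 2'. After: A=-320 B=0 C=0 D=0 ZF=0 PC=2
Step 9: PC=2 exec 'ADD A, D'. After: A=-320 B=0 C=0 D=0 ZF=0 PC=3
Step 10: PC=3 exec 'MUL A, 8'. After: A=-2560 B=0 C=0 D=0 ZF=0 PC=4
Step 11: PC=4 exec 'JMP 2'. After: A=-2560 B=0 C=0 D=0 ZF=0 PC=2
Step 12: PC=2 exec 'ADD A, D'. After: A=-2560 B=0 C=0 D=0 ZF=0 PC=3
Step 13: PC=3 exec 'MUL A, 8'. After: A=-20480 B=0 C=0 D=0 ZF=0 PC=4
Step 14: PC=4 exec 'JMP 2'. After: A=-20480 B=0 C=0 D=0 ZF=0 PC=2
Step 15: PC=2 exec 'ADD A, D'. After: A=-20480 B=0 C=0 D=0 ZF=0 PC=3
After 50 steps: not halted. PC revisits the same instructions with no path to HALT; will never halt.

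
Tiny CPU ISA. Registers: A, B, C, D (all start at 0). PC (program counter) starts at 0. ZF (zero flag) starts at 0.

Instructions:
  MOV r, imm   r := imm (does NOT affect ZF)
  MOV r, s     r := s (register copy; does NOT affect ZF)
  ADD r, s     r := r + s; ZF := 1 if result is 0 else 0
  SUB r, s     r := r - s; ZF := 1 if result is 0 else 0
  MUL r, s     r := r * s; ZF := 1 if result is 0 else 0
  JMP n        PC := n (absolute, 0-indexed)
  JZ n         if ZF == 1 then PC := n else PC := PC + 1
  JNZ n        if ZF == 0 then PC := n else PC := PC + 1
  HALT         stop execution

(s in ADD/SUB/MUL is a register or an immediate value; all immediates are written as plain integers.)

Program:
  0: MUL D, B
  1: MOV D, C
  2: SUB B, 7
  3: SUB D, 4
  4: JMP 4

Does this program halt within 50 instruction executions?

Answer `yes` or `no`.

Step 1: PC=0 exec 'MUL D, B'. After: A=0 B=0 C=0 D=0 ZF=1 PC=1
Step 2: PC=1 exec 'MOV D, C'. After: A=0 B=0 C=0 D=0 ZF=1 PC=2
Step 3: PC=2 exec 'SUB B, 7'. After: A=0 B=-7 C=0 D=0 ZF=0 PC=3
Step 4: PC=3 exec 'SUB D, 4'. After: A=0 B=-7 C=0 D=-4 ZF=0 PC=4
Step 5: PC=4 exec 'JMP 4'. After: A=0 B=-7 C=0 D=-4 ZF=0 PC=4
State after step 5 equals state after step 4: the program is in a cycle of length 1 and will never halt.

Answer: no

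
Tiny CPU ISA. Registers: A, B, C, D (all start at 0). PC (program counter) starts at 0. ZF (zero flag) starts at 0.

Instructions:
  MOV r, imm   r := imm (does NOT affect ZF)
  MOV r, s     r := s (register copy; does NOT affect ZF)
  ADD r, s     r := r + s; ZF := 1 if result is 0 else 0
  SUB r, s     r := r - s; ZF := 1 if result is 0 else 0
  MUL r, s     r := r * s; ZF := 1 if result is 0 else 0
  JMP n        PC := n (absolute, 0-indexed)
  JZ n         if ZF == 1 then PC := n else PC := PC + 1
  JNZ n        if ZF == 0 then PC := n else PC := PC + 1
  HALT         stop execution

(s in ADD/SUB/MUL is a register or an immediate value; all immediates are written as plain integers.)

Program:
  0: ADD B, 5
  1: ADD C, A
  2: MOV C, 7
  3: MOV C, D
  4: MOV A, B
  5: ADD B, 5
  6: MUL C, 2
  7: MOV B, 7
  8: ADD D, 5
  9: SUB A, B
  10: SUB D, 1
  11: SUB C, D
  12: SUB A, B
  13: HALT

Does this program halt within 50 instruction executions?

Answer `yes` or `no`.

Step 1: PC=0 exec 'ADD B, 5'. After: A=0 B=5 C=0 D=0 ZF=0 PC=1
Step 2: PC=1 exec 'ADD C, A'. After: A=0 B=5 C=0 D=0 ZF=1 PC=2
Step 3: PC=2 exec 'MOV C, 7'. After: A=0 B=5 C=7 D=0 ZF=1 PC=3
Step 4: PC=3 exec 'MOV C, D'. After: A=0 B=5 C=0 D=0 ZF=1 PC=4
Step 5: PC=4 exec 'MOV A, B'. After: A=5 B=5 C=0 D=0 ZF=1 PC=5
Step 6: PC=5 exec 'ADD B, 5'. After: A=5 B=10 C=0 D=0 ZF=0 PC=6
Step 7: PC=6 exec 'MUL C, 2'. After: A=5 B=10 C=0 D=0 ZF=1 PC=7
Step 8: PC=7 exec 'MOV B, 7'. After: A=5 B=7 C=0 D=0 ZF=1 PC=8
Step 9: PC=8 exec 'ADD D, 5'. After: A=5 B=7 C=0 D=5 ZF=0 PC=9
Step 10: PC=9 exec 'SUB A, B'. After: A=-2 B=7 C=0 D=5 ZF=0 PC=10
Step 11: PC=10 exec 'SUB D, 1'. After: A=-2 B=7 C=0 D=4 ZF=0 PC=11
Step 12: PC=11 exec 'SUB C, D'. After: A=-2 B=7 C=-4 D=4 ZF=0 PC=12
Step 13: PC=12 exec 'SUB A, B'. After: A=-9 B=7 C=-4 D=4 ZF=0 PC=13
Step 14: PC=13 exec 'HALT'. After: A=-9 B=7 C=-4 D=4 ZF=0 PC=13 HALTED

Answer: yes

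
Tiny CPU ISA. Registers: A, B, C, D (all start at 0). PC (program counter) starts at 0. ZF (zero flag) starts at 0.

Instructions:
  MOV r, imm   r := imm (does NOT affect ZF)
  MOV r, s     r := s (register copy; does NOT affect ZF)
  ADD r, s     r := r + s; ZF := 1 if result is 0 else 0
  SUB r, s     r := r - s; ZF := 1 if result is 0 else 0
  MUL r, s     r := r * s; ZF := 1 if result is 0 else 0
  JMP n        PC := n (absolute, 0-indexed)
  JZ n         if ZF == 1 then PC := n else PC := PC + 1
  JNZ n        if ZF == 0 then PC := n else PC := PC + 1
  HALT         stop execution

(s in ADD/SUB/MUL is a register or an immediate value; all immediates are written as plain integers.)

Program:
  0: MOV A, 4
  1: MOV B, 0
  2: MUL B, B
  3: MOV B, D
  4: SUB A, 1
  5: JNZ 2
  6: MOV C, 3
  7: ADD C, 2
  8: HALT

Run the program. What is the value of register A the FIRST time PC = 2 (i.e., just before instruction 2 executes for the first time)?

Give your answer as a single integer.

Step 1: PC=0 exec 'MOV A, 4'. After: A=4 B=0 C=0 D=0 ZF=0 PC=1
Step 2: PC=1 exec 'MOV B, 0'. After: A=4 B=0 C=0 D=0 ZF=0 PC=2
First time PC=2: A=4

4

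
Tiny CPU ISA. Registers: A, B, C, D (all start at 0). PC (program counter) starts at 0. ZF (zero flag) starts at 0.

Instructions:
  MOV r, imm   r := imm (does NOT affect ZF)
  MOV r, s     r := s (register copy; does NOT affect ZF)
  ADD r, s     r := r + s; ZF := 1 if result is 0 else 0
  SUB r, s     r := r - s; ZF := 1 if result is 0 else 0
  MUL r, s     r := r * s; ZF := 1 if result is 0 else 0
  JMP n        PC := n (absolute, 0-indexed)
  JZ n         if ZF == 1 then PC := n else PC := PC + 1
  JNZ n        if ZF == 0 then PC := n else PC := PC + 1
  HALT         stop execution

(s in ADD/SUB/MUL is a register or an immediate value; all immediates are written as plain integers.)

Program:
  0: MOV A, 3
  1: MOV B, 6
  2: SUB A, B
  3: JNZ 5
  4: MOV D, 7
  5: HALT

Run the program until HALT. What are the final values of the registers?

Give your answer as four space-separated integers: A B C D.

Answer: -3 6 0 0

Derivation:
Step 1: PC=0 exec 'MOV A, 3'. After: A=3 B=0 C=0 D=0 ZF=0 PC=1
Step 2: PC=1 exec 'MOV B, 6'. After: A=3 B=6 C=0 D=0 ZF=0 PC=2
Step 3: PC=2 exec 'SUB A, B'. After: A=-3 B=6 C=0 D=0 ZF=0 PC=3
Step 4: PC=3 exec 'JNZ 5'. After: A=-3 B=6 C=0 D=0 ZF=0 PC=5
Step 5: PC=5 exec 'HALT'. After: A=-3 B=6 C=0 D=0 ZF=0 PC=5 HALTED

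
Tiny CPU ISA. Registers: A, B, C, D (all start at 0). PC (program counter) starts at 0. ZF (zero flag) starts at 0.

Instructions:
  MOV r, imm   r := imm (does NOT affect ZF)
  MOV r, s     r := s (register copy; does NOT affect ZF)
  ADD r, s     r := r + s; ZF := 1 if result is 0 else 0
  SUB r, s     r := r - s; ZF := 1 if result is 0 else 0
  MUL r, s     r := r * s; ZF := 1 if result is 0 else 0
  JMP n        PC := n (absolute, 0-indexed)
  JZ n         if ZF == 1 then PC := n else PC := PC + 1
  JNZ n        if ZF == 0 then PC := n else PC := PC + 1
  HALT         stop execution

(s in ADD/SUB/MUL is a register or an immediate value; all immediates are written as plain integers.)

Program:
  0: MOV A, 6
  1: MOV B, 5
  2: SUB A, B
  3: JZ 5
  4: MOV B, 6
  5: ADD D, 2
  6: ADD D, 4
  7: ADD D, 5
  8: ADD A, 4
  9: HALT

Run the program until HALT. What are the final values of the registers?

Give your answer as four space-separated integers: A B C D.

Answer: 5 6 0 11

Derivation:
Step 1: PC=0 exec 'MOV A, 6'. After: A=6 B=0 C=0 D=0 ZF=0 PC=1
Step 2: PC=1 exec 'MOV B, 5'. After: A=6 B=5 C=0 D=0 ZF=0 PC=2
Step 3: PC=2 exec 'SUB A, B'. After: A=1 B=5 C=0 D=0 ZF=0 PC=3
Step 4: PC=3 exec 'JZ 5'. After: A=1 B=5 C=0 D=0 ZF=0 PC=4
Step 5: PC=4 exec 'MOV B, 6'. After: A=1 B=6 C=0 D=0 ZF=0 PC=5
Step 6: PC=5 exec 'ADD D, 2'. After: A=1 B=6 C=0 D=2 ZF=0 PC=6
Step 7: PC=6 exec 'ADD D, 4'. After: A=1 B=6 C=0 D=6 ZF=0 PC=7
Step 8: PC=7 exec 'ADD D, 5'. After: A=1 B=6 C=0 D=11 ZF=0 PC=8
Step 9: PC=8 exec 'ADD A, 4'. After: A=5 B=6 C=0 D=11 ZF=0 PC=9
Step 10: PC=9 exec 'HALT'. After: A=5 B=6 C=0 D=11 ZF=0 PC=9 HALTED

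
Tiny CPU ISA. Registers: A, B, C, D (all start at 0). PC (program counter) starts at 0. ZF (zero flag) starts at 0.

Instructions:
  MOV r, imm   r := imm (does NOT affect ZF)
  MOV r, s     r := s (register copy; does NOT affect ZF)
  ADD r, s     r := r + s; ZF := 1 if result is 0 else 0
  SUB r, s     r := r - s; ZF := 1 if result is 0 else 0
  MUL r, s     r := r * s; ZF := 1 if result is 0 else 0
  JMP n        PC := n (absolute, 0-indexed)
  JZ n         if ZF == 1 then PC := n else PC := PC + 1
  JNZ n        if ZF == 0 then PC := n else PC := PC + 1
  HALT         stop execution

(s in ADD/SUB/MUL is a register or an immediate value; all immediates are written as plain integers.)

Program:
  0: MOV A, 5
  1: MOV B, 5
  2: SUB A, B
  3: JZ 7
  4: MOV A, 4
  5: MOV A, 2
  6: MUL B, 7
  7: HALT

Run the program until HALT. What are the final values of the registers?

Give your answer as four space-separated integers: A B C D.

Step 1: PC=0 exec 'MOV A, 5'. After: A=5 B=0 C=0 D=0 ZF=0 PC=1
Step 2: PC=1 exec 'MOV B, 5'. After: A=5 B=5 C=0 D=0 ZF=0 PC=2
Step 3: PC=2 exec 'SUB A, B'. After: A=0 B=5 C=0 D=0 ZF=1 PC=3
Step 4: PC=3 exec 'JZ 7'. After: A=0 B=5 C=0 D=0 ZF=1 PC=7
Step 5: PC=7 exec 'HALT'. After: A=0 B=5 C=0 D=0 ZF=1 PC=7 HALTED

Answer: 0 5 0 0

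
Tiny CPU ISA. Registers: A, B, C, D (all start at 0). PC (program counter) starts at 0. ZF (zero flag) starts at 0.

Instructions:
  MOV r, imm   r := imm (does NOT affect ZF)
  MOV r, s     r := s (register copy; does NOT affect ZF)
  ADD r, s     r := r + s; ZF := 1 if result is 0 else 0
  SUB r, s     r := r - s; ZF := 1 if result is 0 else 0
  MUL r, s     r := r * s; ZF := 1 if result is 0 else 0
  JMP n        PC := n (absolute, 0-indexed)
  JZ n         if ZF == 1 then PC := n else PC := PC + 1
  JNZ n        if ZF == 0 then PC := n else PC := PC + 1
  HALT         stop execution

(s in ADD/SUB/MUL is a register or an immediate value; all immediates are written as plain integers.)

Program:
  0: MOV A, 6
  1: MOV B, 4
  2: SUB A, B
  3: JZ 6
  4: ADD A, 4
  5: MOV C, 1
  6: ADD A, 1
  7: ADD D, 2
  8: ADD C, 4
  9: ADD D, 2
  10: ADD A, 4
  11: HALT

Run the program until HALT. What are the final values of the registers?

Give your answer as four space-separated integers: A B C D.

Step 1: PC=0 exec 'MOV A, 6'. After: A=6 B=0 C=0 D=0 ZF=0 PC=1
Step 2: PC=1 exec 'MOV B, 4'. After: A=6 B=4 C=0 D=0 ZF=0 PC=2
Step 3: PC=2 exec 'SUB A, B'. After: A=2 B=4 C=0 D=0 ZF=0 PC=3
Step 4: PC=3 exec 'JZ 6'. After: A=2 B=4 C=0 D=0 ZF=0 PC=4
Step 5: PC=4 exec 'ADD A, 4'. After: A=6 B=4 C=0 D=0 ZF=0 PC=5
Step 6: PC=5 exec 'MOV C, 1'. After: A=6 B=4 C=1 D=0 ZF=0 PC=6
Step 7: PC=6 exec 'ADD A, 1'. After: A=7 B=4 C=1 D=0 ZF=0 PC=7
Step 8: PC=7 exec 'ADD D, 2'. After: A=7 B=4 C=1 D=2 ZF=0 PC=8
Step 9: PC=8 exec 'ADD C, 4'. After: A=7 B=4 C=5 D=2 ZF=0 PC=9
Step 10: PC=9 exec 'ADD D, 2'. After: A=7 B=4 C=5 D=4 ZF=0 PC=10
Step 11: PC=10 exec 'ADD A, 4'. After: A=11 B=4 C=5 D=4 ZF=0 PC=11
Step 12: PC=11 exec 'HALT'. After: A=11 B=4 C=5 D=4 ZF=0 PC=11 HALTED

Answer: 11 4 5 4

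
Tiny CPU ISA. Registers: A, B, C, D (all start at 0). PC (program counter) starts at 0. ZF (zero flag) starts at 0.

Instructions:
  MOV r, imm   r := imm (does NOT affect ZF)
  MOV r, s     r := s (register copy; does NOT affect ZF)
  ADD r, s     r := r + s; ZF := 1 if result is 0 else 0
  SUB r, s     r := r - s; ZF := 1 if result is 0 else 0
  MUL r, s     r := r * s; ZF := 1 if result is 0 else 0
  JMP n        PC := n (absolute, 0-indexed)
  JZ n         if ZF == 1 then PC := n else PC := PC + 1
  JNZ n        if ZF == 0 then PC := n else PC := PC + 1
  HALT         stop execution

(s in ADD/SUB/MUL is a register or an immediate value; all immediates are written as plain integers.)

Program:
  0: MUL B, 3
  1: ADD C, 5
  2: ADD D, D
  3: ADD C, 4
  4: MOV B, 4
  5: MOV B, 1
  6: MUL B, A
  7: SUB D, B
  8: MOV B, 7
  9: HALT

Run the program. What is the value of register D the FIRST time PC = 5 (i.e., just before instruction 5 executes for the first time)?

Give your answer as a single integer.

Step 1: PC=0 exec 'MUL B, 3'. After: A=0 B=0 C=0 D=0 ZF=1 PC=1
Step 2: PC=1 exec 'ADD C, 5'. After: A=0 B=0 C=5 D=0 ZF=0 PC=2
Step 3: PC=2 exec 'ADD D, D'. After: A=0 B=0 C=5 D=0 ZF=1 PC=3
Step 4: PC=3 exec 'ADD C, 4'. After: A=0 B=0 C=9 D=0 ZF=0 PC=4
Step 5: PC=4 exec 'MOV B, 4'. After: A=0 B=4 C=9 D=0 ZF=0 PC=5
First time PC=5: D=0

0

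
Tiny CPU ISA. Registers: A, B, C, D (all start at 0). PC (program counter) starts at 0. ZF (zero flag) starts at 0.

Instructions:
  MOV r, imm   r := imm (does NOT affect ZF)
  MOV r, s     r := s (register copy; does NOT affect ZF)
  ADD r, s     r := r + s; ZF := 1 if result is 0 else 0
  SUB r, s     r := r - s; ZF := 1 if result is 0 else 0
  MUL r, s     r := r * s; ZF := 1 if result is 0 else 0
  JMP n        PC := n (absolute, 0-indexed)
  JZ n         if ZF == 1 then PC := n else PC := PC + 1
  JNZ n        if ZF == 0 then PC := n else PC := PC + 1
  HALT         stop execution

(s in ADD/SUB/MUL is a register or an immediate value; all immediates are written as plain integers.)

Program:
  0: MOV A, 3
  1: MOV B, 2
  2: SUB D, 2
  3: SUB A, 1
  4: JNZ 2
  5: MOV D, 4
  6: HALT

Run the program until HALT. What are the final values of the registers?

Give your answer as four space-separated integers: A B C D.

Step 1: PC=0 exec 'MOV A, 3'. After: A=3 B=0 C=0 D=0 ZF=0 PC=1
Step 2: PC=1 exec 'MOV B, 2'. After: A=3 B=2 C=0 D=0 ZF=0 PC=2
Step 3: PC=2 exec 'SUB D, 2'. After: A=3 B=2 C=0 D=-2 ZF=0 PC=3
Step 4: PC=3 exec 'SUB A, 1'. After: A=2 B=2 C=0 D=-2 ZF=0 PC=4
Step 5: PC=4 exec 'JNZ 2'. After: A=2 B=2 C=0 D=-2 ZF=0 PC=2
Step 6: PC=2 exec 'SUB D, 2'. After: A=2 B=2 C=0 D=-4 ZF=0 PC=3
Step 7: PC=3 exec 'SUB A, 1'. After: A=1 B=2 C=0 D=-4 ZF=0 PC=4
Step 8: PC=4 exec 'JNZ 2'. After: A=1 B=2 C=0 D=-4 ZF=0 PC=2
Step 9: PC=2 exec 'SUB D, 2'. After: A=1 B=2 C=0 D=-6 ZF=0 PC=3
Step 10: PC=3 exec 'SUB A, 1'. After: A=0 B=2 C=0 D=-6 ZF=1 PC=4
Step 11: PC=4 exec 'JNZ 2'. After: A=0 B=2 C=0 D=-6 ZF=1 PC=5
Step 12: PC=5 exec 'MOV D, 4'. After: A=0 B=2 C=0 D=4 ZF=1 PC=6
Step 13: PC=6 exec 'HALT'. After: A=0 B=2 C=0 D=4 ZF=1 PC=6 HALTED

Answer: 0 2 0 4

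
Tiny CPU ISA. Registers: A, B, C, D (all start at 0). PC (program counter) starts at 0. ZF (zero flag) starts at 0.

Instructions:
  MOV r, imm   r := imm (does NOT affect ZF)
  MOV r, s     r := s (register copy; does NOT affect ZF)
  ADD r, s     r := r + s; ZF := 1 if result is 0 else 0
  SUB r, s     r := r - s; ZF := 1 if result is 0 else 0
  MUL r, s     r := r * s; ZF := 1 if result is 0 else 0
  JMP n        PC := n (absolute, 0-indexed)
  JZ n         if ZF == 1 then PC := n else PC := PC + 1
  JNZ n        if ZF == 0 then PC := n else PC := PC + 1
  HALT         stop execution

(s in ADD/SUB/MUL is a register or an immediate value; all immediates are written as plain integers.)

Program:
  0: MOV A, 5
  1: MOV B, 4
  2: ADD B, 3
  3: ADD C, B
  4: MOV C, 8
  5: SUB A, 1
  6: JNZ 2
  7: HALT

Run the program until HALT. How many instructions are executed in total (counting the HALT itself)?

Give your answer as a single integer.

Answer: 28

Derivation:
Step 1: PC=0 exec 'MOV A, 5'. After: A=5 B=0 C=0 D=0 ZF=0 PC=1
Step 2: PC=1 exec 'MOV B, 4'. After: A=5 B=4 C=0 D=0 ZF=0 PC=2
Step 3: PC=2 exec 'ADD B, 3'. After: A=5 B=7 C=0 D=0 ZF=0 PC=3
Step 4: PC=3 exec 'ADD C, B'. After: A=5 B=7 C=7 D=0 ZF=0 PC=4
Step 5: PC=4 exec 'MOV C, 8'. After: A=5 B=7 C=8 D=0 ZF=0 PC=5
Step 6: PC=5 exec 'SUB A, 1'. After: A=4 B=7 C=8 D=0 ZF=0 PC=6
Step 7: PC=6 exec 'JNZ 2'. After: A=4 B=7 C=8 D=0 ZF=0 PC=2
Step 8: PC=2 exec 'ADD B, 3'. After: A=4 B=10 C=8 D=0 ZF=0 PC=3
Step 9: PC=3 exec 'ADD C, B'. After: A=4 B=10 C=18 D=0 ZF=0 PC=4
Step 10: PC=4 exec 'MOV C, 8'. After: A=4 B=10 C=8 D=0 ZF=0 PC=5
Step 11: PC=5 exec 'SUB A, 1'. After: A=3 B=10 C=8 D=0 ZF=0 PC=6
Step 12: PC=6 exec 'JNZ 2'. After: A=3 B=10 C=8 D=0 ZF=0 PC=2
Step 13: PC=2 exec 'ADD B, 3'. After: A=3 B=13 C=8 D=0 ZF=0 PC=3
Step 14: PC=3 exec 'ADD C, B'. After: A=3 B=13 C=21 D=0 ZF=0 PC=4
Step 15: PC=4 exec 'MOV C, 8'. After: A=3 B=13 C=8 D=0 ZF=0 PC=5
Step 16: PC=5 exec 'SUB A, 1'. After: A=2 B=13 C=8 D=0 ZF=0 PC=6
Step 17: PC=6 exec 'JNZ 2'. After: A=2 B=13 C=8 D=0 ZF=0 PC=2
Step 18: PC=2 exec 'ADD B, 3'. After: A=2 B=16 C=8 D=0 ZF=0 PC=3
Step 19: PC=3 exec 'ADD C, B'. After: A=2 B=16 C=24 D=0 ZF=0 PC=4
Step 20: PC=4 exec 'MOV C, 8'. After: A=2 B=16 C=8 D=0 ZF=0 PC=5
Step 21: PC=5 exec 'SUB A, 1'. After: A=1 B=16 C=8 D=0 ZF=0 PC=6
Step 22: PC=6 exec 'JNZ 2'. After: A=1 B=16 C=8 D=0 ZF=0 PC=2
Step 23: PC=2 exec 'ADD B, 3'. After: A=1 B=19 C=8 D=0 ZF=0 PC=3
Step 24: PC=3 exec 'ADD C, B'. After: A=1 B=19 C=27 D=0 ZF=0 PC=4
Step 25: PC=4 exec 'MOV C, 8'. After: A=1 B=19 C=8 D=0 ZF=0 PC=5
Step 26: PC=5 exec 'SUB A, 1'. After: A=0 B=19 C=8 D=0 ZF=1 PC=6
Step 27: PC=6 exec 'JNZ 2'. After: A=0 B=19 C=8 D=0 ZF=1 PC=7
Step 28: PC=7 exec 'HALT'. After: A=0 B=19 C=8 D=0 ZF=1 PC=7 HALTED
Total instructions executed: 28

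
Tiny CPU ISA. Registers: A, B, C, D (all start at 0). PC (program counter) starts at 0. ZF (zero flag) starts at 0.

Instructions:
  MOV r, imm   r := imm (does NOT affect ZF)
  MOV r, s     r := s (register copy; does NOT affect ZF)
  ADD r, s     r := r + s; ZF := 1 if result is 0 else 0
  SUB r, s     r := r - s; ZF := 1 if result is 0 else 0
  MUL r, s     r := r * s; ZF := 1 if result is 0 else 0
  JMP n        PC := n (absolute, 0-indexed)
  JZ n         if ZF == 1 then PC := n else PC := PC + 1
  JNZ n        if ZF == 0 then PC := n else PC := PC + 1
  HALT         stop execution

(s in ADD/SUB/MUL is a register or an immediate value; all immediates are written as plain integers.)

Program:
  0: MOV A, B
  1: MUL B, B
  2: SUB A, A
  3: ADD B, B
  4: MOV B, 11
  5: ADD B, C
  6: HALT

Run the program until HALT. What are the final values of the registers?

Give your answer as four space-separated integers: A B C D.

Step 1: PC=0 exec 'MOV A, B'. After: A=0 B=0 C=0 D=0 ZF=0 PC=1
Step 2: PC=1 exec 'MUL B, B'. After: A=0 B=0 C=0 D=0 ZF=1 PC=2
Step 3: PC=2 exec 'SUB A, A'. After: A=0 B=0 C=0 D=0 ZF=1 PC=3
Step 4: PC=3 exec 'ADD B, B'. After: A=0 B=0 C=0 D=0 ZF=1 PC=4
Step 5: PC=4 exec 'MOV B, 11'. After: A=0 B=11 C=0 D=0 ZF=1 PC=5
Step 6: PC=5 exec 'ADD B, C'. After: A=0 B=11 C=0 D=0 ZF=0 PC=6
Step 7: PC=6 exec 'HALT'. After: A=0 B=11 C=0 D=0 ZF=0 PC=6 HALTED

Answer: 0 11 0 0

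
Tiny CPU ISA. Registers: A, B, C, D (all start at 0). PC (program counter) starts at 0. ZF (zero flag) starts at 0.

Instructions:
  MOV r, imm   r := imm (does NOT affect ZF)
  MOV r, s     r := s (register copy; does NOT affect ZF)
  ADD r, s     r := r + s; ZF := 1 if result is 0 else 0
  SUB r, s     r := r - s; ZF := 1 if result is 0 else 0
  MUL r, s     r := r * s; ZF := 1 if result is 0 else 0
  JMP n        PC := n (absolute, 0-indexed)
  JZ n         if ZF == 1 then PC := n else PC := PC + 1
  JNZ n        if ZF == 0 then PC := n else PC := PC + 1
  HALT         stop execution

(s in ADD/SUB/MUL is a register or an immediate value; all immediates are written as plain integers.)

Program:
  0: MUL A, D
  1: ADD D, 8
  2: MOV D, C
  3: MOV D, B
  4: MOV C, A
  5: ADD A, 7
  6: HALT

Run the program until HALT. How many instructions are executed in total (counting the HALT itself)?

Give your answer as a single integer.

Step 1: PC=0 exec 'MUL A, D'. After: A=0 B=0 C=0 D=0 ZF=1 PC=1
Step 2: PC=1 exec 'ADD D, 8'. After: A=0 B=0 C=0 D=8 ZF=0 PC=2
Step 3: PC=2 exec 'MOV D, C'. After: A=0 B=0 C=0 D=0 ZF=0 PC=3
Step 4: PC=3 exec 'MOV D, B'. After: A=0 B=0 C=0 D=0 ZF=0 PC=4
Step 5: PC=4 exec 'MOV C, A'. After: A=0 B=0 C=0 D=0 ZF=0 PC=5
Step 6: PC=5 exec 'ADD A, 7'. After: A=7 B=0 C=0 D=0 ZF=0 PC=6
Step 7: PC=6 exec 'HALT'. After: A=7 B=0 C=0 D=0 ZF=0 PC=6 HALTED
Total instructions executed: 7

Answer: 7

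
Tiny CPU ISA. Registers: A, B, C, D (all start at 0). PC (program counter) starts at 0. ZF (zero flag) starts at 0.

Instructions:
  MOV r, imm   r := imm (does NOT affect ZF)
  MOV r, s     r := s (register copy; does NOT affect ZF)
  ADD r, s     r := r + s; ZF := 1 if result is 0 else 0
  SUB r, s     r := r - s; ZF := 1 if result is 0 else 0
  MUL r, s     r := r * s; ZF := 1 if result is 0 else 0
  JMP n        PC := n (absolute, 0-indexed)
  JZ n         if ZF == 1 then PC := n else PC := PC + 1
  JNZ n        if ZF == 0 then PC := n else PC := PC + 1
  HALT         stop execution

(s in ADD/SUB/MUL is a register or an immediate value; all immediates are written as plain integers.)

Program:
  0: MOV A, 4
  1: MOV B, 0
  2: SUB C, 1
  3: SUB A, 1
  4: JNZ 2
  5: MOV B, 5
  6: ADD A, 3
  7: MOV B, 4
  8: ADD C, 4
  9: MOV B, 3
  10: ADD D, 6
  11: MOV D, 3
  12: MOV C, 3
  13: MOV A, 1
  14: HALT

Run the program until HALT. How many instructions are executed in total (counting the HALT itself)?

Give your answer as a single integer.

Answer: 24

Derivation:
Step 1: PC=0 exec 'MOV A, 4'. After: A=4 B=0 C=0 D=0 ZF=0 PC=1
Step 2: PC=1 exec 'MOV B, 0'. After: A=4 B=0 C=0 D=0 ZF=0 PC=2
Step 3: PC=2 exec 'SUB C, 1'. After: A=4 B=0 C=-1 D=0 ZF=0 PC=3
Step 4: PC=3 exec 'SUB A, 1'. After: A=3 B=0 C=-1 D=0 ZF=0 PC=4
Step 5: PC=4 exec 'JNZ 2'. After: A=3 B=0 C=-1 D=0 ZF=0 PC=2
Step 6: PC=2 exec 'SUB C, 1'. After: A=3 B=0 C=-2 D=0 ZF=0 PC=3
Step 7: PC=3 exec 'SUB A, 1'. After: A=2 B=0 C=-2 D=0 ZF=0 PC=4
Step 8: PC=4 exec 'JNZ 2'. After: A=2 B=0 C=-2 D=0 ZF=0 PC=2
Step 9: PC=2 exec 'SUB C, 1'. After: A=2 B=0 C=-3 D=0 ZF=0 PC=3
Step 10: PC=3 exec 'SUB A, 1'. After: A=1 B=0 C=-3 D=0 ZF=0 PC=4
Step 11: PC=4 exec 'JNZ 2'. After: A=1 B=0 C=-3 D=0 ZF=0 PC=2
Step 12: PC=2 exec 'SUB C, 1'. After: A=1 B=0 C=-4 D=0 ZF=0 PC=3
Step 13: PC=3 exec 'SUB A, 1'. After: A=0 B=0 C=-4 D=0 ZF=1 PC=4
Step 14: PC=4 exec 'JNZ 2'. After: A=0 B=0 C=-4 D=0 ZF=1 PC=5
Step 15: PC=5 exec 'MOV B, 5'. After: A=0 B=5 C=-4 D=0 ZF=1 PC=6
Step 16: PC=6 exec 'ADD A, 3'. After: A=3 B=5 C=-4 D=0 ZF=0 PC=7
Step 17: PC=7 exec 'MOV B, 4'. After: A=3 B=4 C=-4 D=0 ZF=0 PC=8
Step 18: PC=8 exec 'ADD C, 4'. After: A=3 B=4 C=0 D=0 ZF=1 PC=9
Step 19: PC=9 exec 'MOV B, 3'. After: A=3 B=3 C=0 D=0 ZF=1 PC=10
Step 20: PC=10 exec 'ADD D, 6'. After: A=3 B=3 C=0 D=6 ZF=0 PC=11
Step 21: PC=11 exec 'MOV D, 3'. After: A=3 B=3 C=0 D=3 ZF=0 PC=12
Step 22: PC=12 exec 'MOV C, 3'. After: A=3 B=3 C=3 D=3 ZF=0 PC=13
Step 23: PC=13 exec 'MOV A, 1'. After: A=1 B=3 C=3 D=3 ZF=0 PC=14
Step 24: PC=14 exec 'HALT'. After: A=1 B=3 C=3 D=3 ZF=0 PC=14 HALTED
Total instructions executed: 24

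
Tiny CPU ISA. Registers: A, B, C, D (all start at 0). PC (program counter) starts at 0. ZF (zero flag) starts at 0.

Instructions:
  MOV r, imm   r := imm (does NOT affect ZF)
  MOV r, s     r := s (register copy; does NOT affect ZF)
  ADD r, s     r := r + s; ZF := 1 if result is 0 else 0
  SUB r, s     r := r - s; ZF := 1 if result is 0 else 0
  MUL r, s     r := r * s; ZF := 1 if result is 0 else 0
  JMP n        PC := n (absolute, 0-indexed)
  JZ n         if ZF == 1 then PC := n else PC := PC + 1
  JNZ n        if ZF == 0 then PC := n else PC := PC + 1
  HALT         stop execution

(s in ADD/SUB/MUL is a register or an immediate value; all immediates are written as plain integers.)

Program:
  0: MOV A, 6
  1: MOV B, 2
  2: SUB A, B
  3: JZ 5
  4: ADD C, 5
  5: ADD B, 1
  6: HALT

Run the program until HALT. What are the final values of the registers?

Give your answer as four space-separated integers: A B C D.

Answer: 4 3 5 0

Derivation:
Step 1: PC=0 exec 'MOV A, 6'. After: A=6 B=0 C=0 D=0 ZF=0 PC=1
Step 2: PC=1 exec 'MOV B, 2'. After: A=6 B=2 C=0 D=0 ZF=0 PC=2
Step 3: PC=2 exec 'SUB A, B'. After: A=4 B=2 C=0 D=0 ZF=0 PC=3
Step 4: PC=3 exec 'JZ 5'. After: A=4 B=2 C=0 D=0 ZF=0 PC=4
Step 5: PC=4 exec 'ADD C, 5'. After: A=4 B=2 C=5 D=0 ZF=0 PC=5
Step 6: PC=5 exec 'ADD B, 1'. After: A=4 B=3 C=5 D=0 ZF=0 PC=6
Step 7: PC=6 exec 'HALT'. After: A=4 B=3 C=5 D=0 ZF=0 PC=6 HALTED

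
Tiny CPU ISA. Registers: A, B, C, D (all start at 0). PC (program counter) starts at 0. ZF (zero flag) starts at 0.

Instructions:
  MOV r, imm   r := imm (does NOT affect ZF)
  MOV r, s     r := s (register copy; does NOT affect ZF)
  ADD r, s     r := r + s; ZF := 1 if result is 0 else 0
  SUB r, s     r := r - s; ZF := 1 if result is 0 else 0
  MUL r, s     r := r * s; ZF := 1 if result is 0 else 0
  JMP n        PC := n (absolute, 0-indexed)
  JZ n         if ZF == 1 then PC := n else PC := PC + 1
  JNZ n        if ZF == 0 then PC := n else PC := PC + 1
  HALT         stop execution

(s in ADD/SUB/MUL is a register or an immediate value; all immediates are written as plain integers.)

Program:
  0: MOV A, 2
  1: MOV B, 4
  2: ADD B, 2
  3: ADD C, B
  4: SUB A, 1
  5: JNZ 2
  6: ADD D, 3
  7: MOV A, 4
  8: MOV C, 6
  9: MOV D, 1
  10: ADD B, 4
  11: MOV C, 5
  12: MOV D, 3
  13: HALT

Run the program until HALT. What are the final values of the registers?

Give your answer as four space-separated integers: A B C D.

Step 1: PC=0 exec 'MOV A, 2'. After: A=2 B=0 C=0 D=0 ZF=0 PC=1
Step 2: PC=1 exec 'MOV B, 4'. After: A=2 B=4 C=0 D=0 ZF=0 PC=2
Step 3: PC=2 exec 'ADD B, 2'. After: A=2 B=6 C=0 D=0 ZF=0 PC=3
Step 4: PC=3 exec 'ADD C, B'. After: A=2 B=6 C=6 D=0 ZF=0 PC=4
Step 5: PC=4 exec 'SUB A, 1'. After: A=1 B=6 C=6 D=0 ZF=0 PC=5
Step 6: PC=5 exec 'JNZ 2'. After: A=1 B=6 C=6 D=0 ZF=0 PC=2
Step 7: PC=2 exec 'ADD B, 2'. After: A=1 B=8 C=6 D=0 ZF=0 PC=3
Step 8: PC=3 exec 'ADD C, B'. After: A=1 B=8 C=14 D=0 ZF=0 PC=4
Step 9: PC=4 exec 'SUB A, 1'. After: A=0 B=8 C=14 D=0 ZF=1 PC=5
Step 10: PC=5 exec 'JNZ 2'. After: A=0 B=8 C=14 D=0 ZF=1 PC=6
Step 11: PC=6 exec 'ADD D, 3'. After: A=0 B=8 C=14 D=3 ZF=0 PC=7
Step 12: PC=7 exec 'MOV A, 4'. After: A=4 B=8 C=14 D=3 ZF=0 PC=8
Step 13: PC=8 exec 'MOV C, 6'. After: A=4 B=8 C=6 D=3 ZF=0 PC=9
Step 14: PC=9 exec 'MOV D, 1'. After: A=4 B=8 C=6 D=1 ZF=0 PC=10
Step 15: PC=10 exec 'ADD B, 4'. After: A=4 B=12 C=6 D=1 ZF=0 PC=11
Step 16: PC=11 exec 'MOV C, 5'. After: A=4 B=12 C=5 D=1 ZF=0 PC=12
Step 17: PC=12 exec 'MOV D, 3'. After: A=4 B=12 C=5 D=3 ZF=0 PC=13
Step 18: PC=13 exec 'HALT'. After: A=4 B=12 C=5 D=3 ZF=0 PC=13 HALTED

Answer: 4 12 5 3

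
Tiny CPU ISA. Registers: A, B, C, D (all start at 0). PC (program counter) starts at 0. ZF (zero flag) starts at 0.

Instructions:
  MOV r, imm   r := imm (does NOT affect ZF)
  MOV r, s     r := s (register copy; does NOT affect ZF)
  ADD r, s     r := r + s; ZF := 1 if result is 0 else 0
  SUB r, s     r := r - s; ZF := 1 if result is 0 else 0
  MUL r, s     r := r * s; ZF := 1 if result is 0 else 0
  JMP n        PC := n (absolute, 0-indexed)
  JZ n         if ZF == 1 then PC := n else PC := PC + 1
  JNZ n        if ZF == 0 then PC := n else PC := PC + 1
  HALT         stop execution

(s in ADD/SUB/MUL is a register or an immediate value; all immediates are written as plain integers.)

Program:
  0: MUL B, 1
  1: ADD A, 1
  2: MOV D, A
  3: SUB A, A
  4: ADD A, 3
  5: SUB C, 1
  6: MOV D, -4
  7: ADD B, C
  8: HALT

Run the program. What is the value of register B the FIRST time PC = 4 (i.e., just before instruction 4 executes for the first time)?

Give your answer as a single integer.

Step 1: PC=0 exec 'MUL B, 1'. After: A=0 B=0 C=0 D=0 ZF=1 PC=1
Step 2: PC=1 exec 'ADD A, 1'. After: A=1 B=0 C=0 D=0 ZF=0 PC=2
Step 3: PC=2 exec 'MOV D, A'. After: A=1 B=0 C=0 D=1 ZF=0 PC=3
Step 4: PC=3 exec 'SUB A, A'. After: A=0 B=0 C=0 D=1 ZF=1 PC=4
First time PC=4: B=0

0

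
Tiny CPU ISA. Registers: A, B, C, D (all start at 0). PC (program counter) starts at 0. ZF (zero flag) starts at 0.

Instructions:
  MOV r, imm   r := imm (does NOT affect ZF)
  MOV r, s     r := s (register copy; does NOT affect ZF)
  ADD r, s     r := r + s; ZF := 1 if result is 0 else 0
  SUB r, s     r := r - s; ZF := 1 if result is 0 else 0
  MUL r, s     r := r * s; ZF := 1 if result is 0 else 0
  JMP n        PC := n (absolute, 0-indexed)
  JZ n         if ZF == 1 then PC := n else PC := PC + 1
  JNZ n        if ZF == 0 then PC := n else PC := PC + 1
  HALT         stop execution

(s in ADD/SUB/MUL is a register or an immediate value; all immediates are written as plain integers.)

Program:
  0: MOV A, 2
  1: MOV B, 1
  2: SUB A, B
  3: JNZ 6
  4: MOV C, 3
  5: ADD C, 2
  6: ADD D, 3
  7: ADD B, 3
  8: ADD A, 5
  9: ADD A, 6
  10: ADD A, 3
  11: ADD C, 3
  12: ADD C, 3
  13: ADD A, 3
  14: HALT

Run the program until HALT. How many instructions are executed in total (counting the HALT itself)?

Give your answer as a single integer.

Answer: 13

Derivation:
Step 1: PC=0 exec 'MOV A, 2'. After: A=2 B=0 C=0 D=0 ZF=0 PC=1
Step 2: PC=1 exec 'MOV B, 1'. After: A=2 B=1 C=0 D=0 ZF=0 PC=2
Step 3: PC=2 exec 'SUB A, B'. After: A=1 B=1 C=0 D=0 ZF=0 PC=3
Step 4: PC=3 exec 'JNZ 6'. After: A=1 B=1 C=0 D=0 ZF=0 PC=6
Step 5: PC=6 exec 'ADD D, 3'. After: A=1 B=1 C=0 D=3 ZF=0 PC=7
Step 6: PC=7 exec 'ADD B, 3'. After: A=1 B=4 C=0 D=3 ZF=0 PC=8
Step 7: PC=8 exec 'ADD A, 5'. After: A=6 B=4 C=0 D=3 ZF=0 PC=9
Step 8: PC=9 exec 'ADD A, 6'. After: A=12 B=4 C=0 D=3 ZF=0 PC=10
Step 9: PC=10 exec 'ADD A, 3'. After: A=15 B=4 C=0 D=3 ZF=0 PC=11
Step 10: PC=11 exec 'ADD C, 3'. After: A=15 B=4 C=3 D=3 ZF=0 PC=12
Step 11: PC=12 exec 'ADD C, 3'. After: A=15 B=4 C=6 D=3 ZF=0 PC=13
Step 12: PC=13 exec 'ADD A, 3'. After: A=18 B=4 C=6 D=3 ZF=0 PC=14
Step 13: PC=14 exec 'HALT'. After: A=18 B=4 C=6 D=3 ZF=0 PC=14 HALTED
Total instructions executed: 13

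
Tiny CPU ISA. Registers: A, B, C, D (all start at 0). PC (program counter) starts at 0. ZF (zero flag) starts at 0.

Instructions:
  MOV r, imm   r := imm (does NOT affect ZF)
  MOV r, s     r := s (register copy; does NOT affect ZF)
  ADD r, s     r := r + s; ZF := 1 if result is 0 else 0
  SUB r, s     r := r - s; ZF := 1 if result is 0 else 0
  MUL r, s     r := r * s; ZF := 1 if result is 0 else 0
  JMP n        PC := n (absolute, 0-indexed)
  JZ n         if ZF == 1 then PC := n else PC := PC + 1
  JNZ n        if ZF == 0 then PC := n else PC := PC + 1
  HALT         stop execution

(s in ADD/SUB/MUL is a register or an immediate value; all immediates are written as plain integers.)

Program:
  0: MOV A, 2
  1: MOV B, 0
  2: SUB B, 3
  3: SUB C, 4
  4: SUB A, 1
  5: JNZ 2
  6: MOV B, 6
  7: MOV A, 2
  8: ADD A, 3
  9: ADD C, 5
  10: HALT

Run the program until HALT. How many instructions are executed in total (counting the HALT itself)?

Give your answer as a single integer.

Answer: 15

Derivation:
Step 1: PC=0 exec 'MOV A, 2'. After: A=2 B=0 C=0 D=0 ZF=0 PC=1
Step 2: PC=1 exec 'MOV B, 0'. After: A=2 B=0 C=0 D=0 ZF=0 PC=2
Step 3: PC=2 exec 'SUB B, 3'. After: A=2 B=-3 C=0 D=0 ZF=0 PC=3
Step 4: PC=3 exec 'SUB C, 4'. After: A=2 B=-3 C=-4 D=0 ZF=0 PC=4
Step 5: PC=4 exec 'SUB A, 1'. After: A=1 B=-3 C=-4 D=0 ZF=0 PC=5
Step 6: PC=5 exec 'JNZ 2'. After: A=1 B=-3 C=-4 D=0 ZF=0 PC=2
Step 7: PC=2 exec 'SUB B, 3'. After: A=1 B=-6 C=-4 D=0 ZF=0 PC=3
Step 8: PC=3 exec 'SUB C, 4'. After: A=1 B=-6 C=-8 D=0 ZF=0 PC=4
Step 9: PC=4 exec 'SUB A, 1'. After: A=0 B=-6 C=-8 D=0 ZF=1 PC=5
Step 10: PC=5 exec 'JNZ 2'. After: A=0 B=-6 C=-8 D=0 ZF=1 PC=6
Step 11: PC=6 exec 'MOV B, 6'. After: A=0 B=6 C=-8 D=0 ZF=1 PC=7
Step 12: PC=7 exec 'MOV A, 2'. After: A=2 B=6 C=-8 D=0 ZF=1 PC=8
Step 13: PC=8 exec 'ADD A, 3'. After: A=5 B=6 C=-8 D=0 ZF=0 PC=9
Step 14: PC=9 exec 'ADD C, 5'. After: A=5 B=6 C=-3 D=0 ZF=0 PC=10
Step 15: PC=10 exec 'HALT'. After: A=5 B=6 C=-3 D=0 ZF=0 PC=10 HALTED
Total instructions executed: 15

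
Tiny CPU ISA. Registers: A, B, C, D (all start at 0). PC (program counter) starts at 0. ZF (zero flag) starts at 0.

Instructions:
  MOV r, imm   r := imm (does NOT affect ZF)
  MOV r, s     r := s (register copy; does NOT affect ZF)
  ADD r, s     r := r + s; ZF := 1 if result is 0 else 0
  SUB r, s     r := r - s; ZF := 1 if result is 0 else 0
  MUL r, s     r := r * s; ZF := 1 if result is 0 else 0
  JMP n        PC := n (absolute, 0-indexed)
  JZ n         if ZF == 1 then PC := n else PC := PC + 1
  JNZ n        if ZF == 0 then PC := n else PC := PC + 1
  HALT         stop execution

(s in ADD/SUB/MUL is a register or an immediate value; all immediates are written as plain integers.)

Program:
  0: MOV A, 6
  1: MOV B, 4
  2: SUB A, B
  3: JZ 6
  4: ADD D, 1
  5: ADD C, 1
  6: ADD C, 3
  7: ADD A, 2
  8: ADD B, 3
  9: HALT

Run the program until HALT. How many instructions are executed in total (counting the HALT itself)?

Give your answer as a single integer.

Answer: 10

Derivation:
Step 1: PC=0 exec 'MOV A, 6'. After: A=6 B=0 C=0 D=0 ZF=0 PC=1
Step 2: PC=1 exec 'MOV B, 4'. After: A=6 B=4 C=0 D=0 ZF=0 PC=2
Step 3: PC=2 exec 'SUB A, B'. After: A=2 B=4 C=0 D=0 ZF=0 PC=3
Step 4: PC=3 exec 'JZ 6'. After: A=2 B=4 C=0 D=0 ZF=0 PC=4
Step 5: PC=4 exec 'ADD D, 1'. After: A=2 B=4 C=0 D=1 ZF=0 PC=5
Step 6: PC=5 exec 'ADD C, 1'. After: A=2 B=4 C=1 D=1 ZF=0 PC=6
Step 7: PC=6 exec 'ADD C, 3'. After: A=2 B=4 C=4 D=1 ZF=0 PC=7
Step 8: PC=7 exec 'ADD A, 2'. After: A=4 B=4 C=4 D=1 ZF=0 PC=8
Step 9: PC=8 exec 'ADD B, 3'. After: A=4 B=7 C=4 D=1 ZF=0 PC=9
Step 10: PC=9 exec 'HALT'. After: A=4 B=7 C=4 D=1 ZF=0 PC=9 HALTED
Total instructions executed: 10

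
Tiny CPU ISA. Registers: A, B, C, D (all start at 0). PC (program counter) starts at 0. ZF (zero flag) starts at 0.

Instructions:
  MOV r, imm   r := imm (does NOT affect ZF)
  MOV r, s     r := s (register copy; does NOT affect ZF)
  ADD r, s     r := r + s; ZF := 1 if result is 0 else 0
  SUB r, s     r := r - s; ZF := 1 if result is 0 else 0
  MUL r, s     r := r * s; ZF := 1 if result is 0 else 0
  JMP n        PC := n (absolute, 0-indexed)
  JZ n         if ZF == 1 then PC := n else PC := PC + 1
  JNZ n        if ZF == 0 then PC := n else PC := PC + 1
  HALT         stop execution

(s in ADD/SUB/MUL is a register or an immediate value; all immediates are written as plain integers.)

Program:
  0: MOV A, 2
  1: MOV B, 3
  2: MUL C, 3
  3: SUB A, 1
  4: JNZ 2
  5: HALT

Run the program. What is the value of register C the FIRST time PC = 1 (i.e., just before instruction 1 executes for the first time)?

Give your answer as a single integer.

Step 1: PC=0 exec 'MOV A, 2'. After: A=2 B=0 C=0 D=0 ZF=0 PC=1
First time PC=1: C=0

0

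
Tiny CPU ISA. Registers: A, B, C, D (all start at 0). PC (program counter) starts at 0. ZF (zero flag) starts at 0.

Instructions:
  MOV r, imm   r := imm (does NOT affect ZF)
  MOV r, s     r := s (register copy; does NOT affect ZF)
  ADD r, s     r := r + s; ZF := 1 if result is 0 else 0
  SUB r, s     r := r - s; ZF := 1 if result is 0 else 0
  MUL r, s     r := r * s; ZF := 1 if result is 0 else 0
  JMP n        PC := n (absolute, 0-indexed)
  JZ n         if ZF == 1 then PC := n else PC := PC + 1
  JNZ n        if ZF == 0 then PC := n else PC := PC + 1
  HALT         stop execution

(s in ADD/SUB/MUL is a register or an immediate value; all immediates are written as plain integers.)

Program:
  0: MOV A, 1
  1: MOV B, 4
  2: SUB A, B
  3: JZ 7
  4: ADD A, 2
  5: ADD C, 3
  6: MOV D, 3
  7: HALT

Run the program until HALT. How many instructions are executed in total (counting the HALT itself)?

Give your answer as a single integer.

Step 1: PC=0 exec 'MOV A, 1'. After: A=1 B=0 C=0 D=0 ZF=0 PC=1
Step 2: PC=1 exec 'MOV B, 4'. After: A=1 B=4 C=0 D=0 ZF=0 PC=2
Step 3: PC=2 exec 'SUB A, B'. After: A=-3 B=4 C=0 D=0 ZF=0 PC=3
Step 4: PC=3 exec 'JZ 7'. After: A=-3 B=4 C=0 D=0 ZF=0 PC=4
Step 5: PC=4 exec 'ADD A, 2'. After: A=-1 B=4 C=0 D=0 ZF=0 PC=5
Step 6: PC=5 exec 'ADD C, 3'. After: A=-1 B=4 C=3 D=0 ZF=0 PC=6
Step 7: PC=6 exec 'MOV D, 3'. After: A=-1 B=4 C=3 D=3 ZF=0 PC=7
Step 8: PC=7 exec 'HALT'. After: A=-1 B=4 C=3 D=3 ZF=0 PC=7 HALTED
Total instructions executed: 8

Answer: 8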